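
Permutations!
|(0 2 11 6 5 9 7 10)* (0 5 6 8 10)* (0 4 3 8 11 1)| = 21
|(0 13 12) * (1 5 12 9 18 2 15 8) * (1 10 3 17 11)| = 14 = |(0 13 9 18 2 15 8 10 3 17 11 1 5 12)|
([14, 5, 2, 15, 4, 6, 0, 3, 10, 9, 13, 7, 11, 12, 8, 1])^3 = (0 10 11 15 6 8 12 3 5 14 13 7 1)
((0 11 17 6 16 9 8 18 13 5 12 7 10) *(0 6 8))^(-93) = (0 16 10 12 13 8 11 9 6 7 5 18 17)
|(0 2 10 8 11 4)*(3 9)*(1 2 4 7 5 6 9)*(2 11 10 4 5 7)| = 18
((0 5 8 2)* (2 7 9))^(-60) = (9)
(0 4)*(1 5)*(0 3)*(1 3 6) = (0 4 6 1 5 3) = [4, 5, 2, 0, 6, 3, 1]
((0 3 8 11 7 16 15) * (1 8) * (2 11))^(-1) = (0 15 16 7 11 2 8 1 3)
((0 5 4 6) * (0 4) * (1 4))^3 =(6)(0 5)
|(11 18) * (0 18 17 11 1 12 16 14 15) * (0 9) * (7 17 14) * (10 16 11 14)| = |(0 18 1 12 11 10 16 7 17 14 15 9)| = 12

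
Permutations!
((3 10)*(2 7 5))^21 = (3 10) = ((2 7 5)(3 10))^21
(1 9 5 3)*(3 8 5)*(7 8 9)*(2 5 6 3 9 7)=(9)(1 2 5 7 8 6 3)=[0, 2, 5, 1, 4, 7, 3, 8, 6, 9]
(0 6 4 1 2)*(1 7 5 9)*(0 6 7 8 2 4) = (0 7 5 9 1 4 8 2 6) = [7, 4, 6, 3, 8, 9, 0, 5, 2, 1]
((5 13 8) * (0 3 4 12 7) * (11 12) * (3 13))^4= (0 3 7 5 12 8 11 13 4)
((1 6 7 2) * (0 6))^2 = (0 7 1 6 2)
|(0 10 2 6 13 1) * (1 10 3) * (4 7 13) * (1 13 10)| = |(0 3 13 1)(2 6 4 7 10)| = 20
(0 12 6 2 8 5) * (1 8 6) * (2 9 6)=[12, 8, 2, 3, 4, 0, 9, 7, 5, 6, 10, 11, 1]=(0 12 1 8 5)(6 9)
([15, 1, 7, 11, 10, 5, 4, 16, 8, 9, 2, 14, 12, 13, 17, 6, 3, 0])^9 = (0 11 7 4)(2 6 17 3)(10 15 14 16)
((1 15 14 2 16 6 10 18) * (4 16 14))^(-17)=((1 15 4 16 6 10 18)(2 14))^(-17)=(1 6 15 10 4 18 16)(2 14)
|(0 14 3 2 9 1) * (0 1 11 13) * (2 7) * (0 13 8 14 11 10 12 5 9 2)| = 12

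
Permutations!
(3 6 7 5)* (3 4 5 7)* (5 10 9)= (3 6)(4 10 9 5)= [0, 1, 2, 6, 10, 4, 3, 7, 8, 5, 9]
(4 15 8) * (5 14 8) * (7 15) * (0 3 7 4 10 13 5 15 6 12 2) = (15)(0 3 7 6 12 2)(5 14 8 10 13) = [3, 1, 0, 7, 4, 14, 12, 6, 10, 9, 13, 11, 2, 5, 8, 15]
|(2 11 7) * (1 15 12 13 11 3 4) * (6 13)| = 10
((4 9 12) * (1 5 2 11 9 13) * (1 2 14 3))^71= (1 3 14 5)(2 13 4 12 9 11)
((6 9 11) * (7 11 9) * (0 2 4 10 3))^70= ((0 2 4 10 3)(6 7 11))^70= (6 7 11)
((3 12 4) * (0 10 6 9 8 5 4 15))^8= ((0 10 6 9 8 5 4 3 12 15))^8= (0 12 4 8 6)(3 5 9 10 15)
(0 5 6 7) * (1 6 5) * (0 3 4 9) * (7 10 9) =(0 1 6 10 9)(3 4 7) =[1, 6, 2, 4, 7, 5, 10, 3, 8, 0, 9]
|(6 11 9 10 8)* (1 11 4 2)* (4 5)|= 9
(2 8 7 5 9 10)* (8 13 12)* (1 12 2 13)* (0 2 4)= (0 2 1 12 8 7 5 9 10 13 4)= [2, 12, 1, 3, 0, 9, 6, 5, 7, 10, 13, 11, 8, 4]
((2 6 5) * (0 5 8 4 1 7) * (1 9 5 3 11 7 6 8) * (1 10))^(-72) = (11)(2 9 8 5 4)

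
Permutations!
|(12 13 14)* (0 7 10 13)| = |(0 7 10 13 14 12)| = 6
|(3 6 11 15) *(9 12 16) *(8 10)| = 12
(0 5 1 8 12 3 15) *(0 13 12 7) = (0 5 1 8 7)(3 15 13 12) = [5, 8, 2, 15, 4, 1, 6, 0, 7, 9, 10, 11, 3, 12, 14, 13]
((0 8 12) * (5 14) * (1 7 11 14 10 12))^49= (0 11 12 7 10 1 5 8 14)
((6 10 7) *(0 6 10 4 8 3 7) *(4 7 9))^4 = ((0 6 7 10)(3 9 4 8))^4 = (10)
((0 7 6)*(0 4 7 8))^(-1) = (0 8)(4 6 7)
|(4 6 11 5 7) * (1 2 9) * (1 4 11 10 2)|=15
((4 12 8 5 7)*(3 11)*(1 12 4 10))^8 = (1 8 7)(5 10 12)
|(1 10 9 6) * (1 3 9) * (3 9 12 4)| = |(1 10)(3 12 4)(6 9)| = 6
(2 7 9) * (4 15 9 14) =(2 7 14 4 15 9) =[0, 1, 7, 3, 15, 5, 6, 14, 8, 2, 10, 11, 12, 13, 4, 9]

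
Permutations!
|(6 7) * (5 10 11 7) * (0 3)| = 10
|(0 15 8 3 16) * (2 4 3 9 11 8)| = |(0 15 2 4 3 16)(8 9 11)| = 6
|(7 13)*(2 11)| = 2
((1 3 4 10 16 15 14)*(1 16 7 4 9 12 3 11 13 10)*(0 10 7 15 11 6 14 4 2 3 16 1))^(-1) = (0 4 15 10)(1 14 6)(2 7 13 11 16 12 9 3)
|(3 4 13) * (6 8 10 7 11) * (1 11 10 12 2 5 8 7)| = |(1 11 6 7 10)(2 5 8 12)(3 4 13)| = 60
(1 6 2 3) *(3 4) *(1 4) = (1 6 2)(3 4) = [0, 6, 1, 4, 3, 5, 2]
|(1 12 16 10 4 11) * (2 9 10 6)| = |(1 12 16 6 2 9 10 4 11)| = 9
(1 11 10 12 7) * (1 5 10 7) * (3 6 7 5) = [0, 11, 2, 6, 4, 10, 7, 3, 8, 9, 12, 5, 1] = (1 11 5 10 12)(3 6 7)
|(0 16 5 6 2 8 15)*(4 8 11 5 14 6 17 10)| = |(0 16 14 6 2 11 5 17 10 4 8 15)| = 12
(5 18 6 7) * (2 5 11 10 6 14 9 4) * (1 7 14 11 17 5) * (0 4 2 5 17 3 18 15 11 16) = (0 4 5 15 11 10 6 14 9 2 1 7 3 18 16) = [4, 7, 1, 18, 5, 15, 14, 3, 8, 2, 6, 10, 12, 13, 9, 11, 0, 17, 16]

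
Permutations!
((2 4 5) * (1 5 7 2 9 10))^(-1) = (1 10 9 5)(2 7 4)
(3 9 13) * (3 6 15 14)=(3 9 13 6 15 14)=[0, 1, 2, 9, 4, 5, 15, 7, 8, 13, 10, 11, 12, 6, 3, 14]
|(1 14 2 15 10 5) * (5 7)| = 7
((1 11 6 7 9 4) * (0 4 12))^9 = (0 4 1 11 6 7 9 12)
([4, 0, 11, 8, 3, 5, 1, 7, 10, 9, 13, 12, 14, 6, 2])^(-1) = (0 1 6 13 10 8 3 4)(2 14 12 11)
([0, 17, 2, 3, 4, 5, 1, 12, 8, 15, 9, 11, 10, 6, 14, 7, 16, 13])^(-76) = (17)(7 15 9 10 12)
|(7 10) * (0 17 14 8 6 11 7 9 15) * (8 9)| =5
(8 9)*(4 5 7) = (4 5 7)(8 9) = [0, 1, 2, 3, 5, 7, 6, 4, 9, 8]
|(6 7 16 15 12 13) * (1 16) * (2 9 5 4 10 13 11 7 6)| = 6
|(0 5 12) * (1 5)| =4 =|(0 1 5 12)|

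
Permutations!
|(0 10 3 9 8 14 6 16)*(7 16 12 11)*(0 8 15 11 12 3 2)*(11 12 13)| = 33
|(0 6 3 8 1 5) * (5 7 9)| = 8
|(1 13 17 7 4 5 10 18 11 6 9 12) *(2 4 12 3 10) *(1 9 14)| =12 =|(1 13 17 7 12 9 3 10 18 11 6 14)(2 4 5)|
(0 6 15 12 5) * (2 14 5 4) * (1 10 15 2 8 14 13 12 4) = (0 6 2 13 12 1 10 15 4 8 14 5) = [6, 10, 13, 3, 8, 0, 2, 7, 14, 9, 15, 11, 1, 12, 5, 4]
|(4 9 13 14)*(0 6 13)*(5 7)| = |(0 6 13 14 4 9)(5 7)| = 6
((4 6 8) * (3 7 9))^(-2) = ((3 7 9)(4 6 8))^(-2) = (3 7 9)(4 6 8)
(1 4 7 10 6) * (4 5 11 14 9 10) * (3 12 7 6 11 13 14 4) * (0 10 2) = [10, 5, 0, 12, 6, 13, 1, 3, 8, 2, 11, 4, 7, 14, 9] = (0 10 11 4 6 1 5 13 14 9 2)(3 12 7)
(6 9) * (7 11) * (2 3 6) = [0, 1, 3, 6, 4, 5, 9, 11, 8, 2, 10, 7] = (2 3 6 9)(7 11)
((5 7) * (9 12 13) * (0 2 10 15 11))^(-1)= ((0 2 10 15 11)(5 7)(9 12 13))^(-1)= (0 11 15 10 2)(5 7)(9 13 12)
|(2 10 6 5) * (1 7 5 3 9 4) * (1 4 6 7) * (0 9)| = 4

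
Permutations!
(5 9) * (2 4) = (2 4)(5 9) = [0, 1, 4, 3, 2, 9, 6, 7, 8, 5]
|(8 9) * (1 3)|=|(1 3)(8 9)|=2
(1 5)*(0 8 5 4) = [8, 4, 2, 3, 0, 1, 6, 7, 5] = (0 8 5 1 4)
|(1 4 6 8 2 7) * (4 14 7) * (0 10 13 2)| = 21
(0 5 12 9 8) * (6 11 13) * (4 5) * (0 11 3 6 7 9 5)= (0 4)(3 6)(5 12)(7 9 8 11 13)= [4, 1, 2, 6, 0, 12, 3, 9, 11, 8, 10, 13, 5, 7]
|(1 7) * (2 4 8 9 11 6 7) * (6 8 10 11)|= 9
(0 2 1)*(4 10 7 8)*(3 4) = (0 2 1)(3 4 10 7 8) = [2, 0, 1, 4, 10, 5, 6, 8, 3, 9, 7]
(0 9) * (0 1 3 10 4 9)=(1 3 10 4 9)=[0, 3, 2, 10, 9, 5, 6, 7, 8, 1, 4]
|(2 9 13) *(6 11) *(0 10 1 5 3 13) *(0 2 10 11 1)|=8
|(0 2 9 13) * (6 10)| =|(0 2 9 13)(6 10)| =4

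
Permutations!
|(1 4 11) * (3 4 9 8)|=6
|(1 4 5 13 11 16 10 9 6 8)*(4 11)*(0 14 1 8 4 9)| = 30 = |(0 14 1 11 16 10)(4 5 13 9 6)|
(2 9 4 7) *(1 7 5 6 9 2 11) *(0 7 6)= (0 7 11 1 6 9 4 5)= [7, 6, 2, 3, 5, 0, 9, 11, 8, 4, 10, 1]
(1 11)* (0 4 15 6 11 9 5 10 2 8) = [4, 9, 8, 3, 15, 10, 11, 7, 0, 5, 2, 1, 12, 13, 14, 6] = (0 4 15 6 11 1 9 5 10 2 8)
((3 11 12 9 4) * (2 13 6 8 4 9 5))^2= (2 6 4 11 5 13 8 3 12)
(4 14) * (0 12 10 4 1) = (0 12 10 4 14 1) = [12, 0, 2, 3, 14, 5, 6, 7, 8, 9, 4, 11, 10, 13, 1]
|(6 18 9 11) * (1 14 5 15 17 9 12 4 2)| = |(1 14 5 15 17 9 11 6 18 12 4 2)| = 12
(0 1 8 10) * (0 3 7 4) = (0 1 8 10 3 7 4) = [1, 8, 2, 7, 0, 5, 6, 4, 10, 9, 3]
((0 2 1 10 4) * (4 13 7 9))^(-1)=(0 4 9 7 13 10 1 2)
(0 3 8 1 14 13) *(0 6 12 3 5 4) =(0 5 4)(1 14 13 6 12 3 8) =[5, 14, 2, 8, 0, 4, 12, 7, 1, 9, 10, 11, 3, 6, 13]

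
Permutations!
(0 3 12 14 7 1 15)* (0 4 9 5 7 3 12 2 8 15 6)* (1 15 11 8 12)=(0 1 6)(2 12 14 3)(4 9 5 7 15)(8 11)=[1, 6, 12, 2, 9, 7, 0, 15, 11, 5, 10, 8, 14, 13, 3, 4]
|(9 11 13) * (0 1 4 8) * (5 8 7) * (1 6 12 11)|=11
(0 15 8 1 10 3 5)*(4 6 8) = (0 15 4 6 8 1 10 3 5) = [15, 10, 2, 5, 6, 0, 8, 7, 1, 9, 3, 11, 12, 13, 14, 4]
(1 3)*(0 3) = (0 3 1) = [3, 0, 2, 1]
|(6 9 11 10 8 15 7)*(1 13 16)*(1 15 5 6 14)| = 6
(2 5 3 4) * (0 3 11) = (0 3 4 2 5 11) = [3, 1, 5, 4, 2, 11, 6, 7, 8, 9, 10, 0]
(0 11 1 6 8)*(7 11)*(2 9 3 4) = (0 7 11 1 6 8)(2 9 3 4) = [7, 6, 9, 4, 2, 5, 8, 11, 0, 3, 10, 1]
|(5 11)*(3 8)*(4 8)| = 6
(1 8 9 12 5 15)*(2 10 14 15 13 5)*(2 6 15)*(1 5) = (1 8 9 12 6 15 5 13)(2 10 14) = [0, 8, 10, 3, 4, 13, 15, 7, 9, 12, 14, 11, 6, 1, 2, 5]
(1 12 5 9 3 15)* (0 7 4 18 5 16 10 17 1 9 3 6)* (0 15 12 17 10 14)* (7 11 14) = [11, 17, 2, 12, 18, 3, 15, 4, 8, 6, 10, 14, 16, 13, 0, 9, 7, 1, 5] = (0 11 14)(1 17)(3 12 16 7 4 18 5)(6 15 9)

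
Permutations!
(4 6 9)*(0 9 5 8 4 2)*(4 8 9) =(0 4 6 5 9 2) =[4, 1, 0, 3, 6, 9, 5, 7, 8, 2]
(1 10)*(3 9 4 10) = (1 3 9 4 10) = [0, 3, 2, 9, 10, 5, 6, 7, 8, 4, 1]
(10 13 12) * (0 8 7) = [8, 1, 2, 3, 4, 5, 6, 0, 7, 9, 13, 11, 10, 12] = (0 8 7)(10 13 12)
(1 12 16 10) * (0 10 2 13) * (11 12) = (0 10 1 11 12 16 2 13) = [10, 11, 13, 3, 4, 5, 6, 7, 8, 9, 1, 12, 16, 0, 14, 15, 2]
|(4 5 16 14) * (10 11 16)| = |(4 5 10 11 16 14)| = 6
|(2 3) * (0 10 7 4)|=|(0 10 7 4)(2 3)|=4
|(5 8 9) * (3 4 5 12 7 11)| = 8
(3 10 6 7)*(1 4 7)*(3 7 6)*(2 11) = [0, 4, 11, 10, 6, 5, 1, 7, 8, 9, 3, 2] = (1 4 6)(2 11)(3 10)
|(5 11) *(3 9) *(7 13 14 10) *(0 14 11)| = |(0 14 10 7 13 11 5)(3 9)| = 14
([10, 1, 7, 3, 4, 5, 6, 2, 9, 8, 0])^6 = (10)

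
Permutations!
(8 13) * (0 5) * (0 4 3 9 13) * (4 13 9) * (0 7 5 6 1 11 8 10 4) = [6, 11, 2, 0, 3, 13, 1, 5, 7, 9, 4, 8, 12, 10] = (0 6 1 11 8 7 5 13 10 4 3)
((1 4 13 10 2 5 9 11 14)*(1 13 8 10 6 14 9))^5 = ((1 4 8 10 2 5)(6 14 13)(9 11))^5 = (1 5 2 10 8 4)(6 13 14)(9 11)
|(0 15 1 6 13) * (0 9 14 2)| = |(0 15 1 6 13 9 14 2)| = 8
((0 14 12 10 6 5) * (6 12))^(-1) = ((0 14 6 5)(10 12))^(-1) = (0 5 6 14)(10 12)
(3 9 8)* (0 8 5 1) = (0 8 3 9 5 1) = [8, 0, 2, 9, 4, 1, 6, 7, 3, 5]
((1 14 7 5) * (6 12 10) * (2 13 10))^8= (14)(2 6 13 12 10)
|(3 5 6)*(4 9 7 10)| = 12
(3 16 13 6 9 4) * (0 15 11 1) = (0 15 11 1)(3 16 13 6 9 4) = [15, 0, 2, 16, 3, 5, 9, 7, 8, 4, 10, 1, 12, 6, 14, 11, 13]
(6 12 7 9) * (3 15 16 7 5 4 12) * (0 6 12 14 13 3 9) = (0 6 9 12 5 4 14 13 3 15 16 7) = [6, 1, 2, 15, 14, 4, 9, 0, 8, 12, 10, 11, 5, 3, 13, 16, 7]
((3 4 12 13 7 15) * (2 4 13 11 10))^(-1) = (2 10 11 12 4)(3 15 7 13) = ((2 4 12 11 10)(3 13 7 15))^(-1)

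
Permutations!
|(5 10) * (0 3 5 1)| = 5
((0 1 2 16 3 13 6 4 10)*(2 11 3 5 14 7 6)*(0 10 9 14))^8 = ((0 1 11 3 13 2 16 5)(4 9 14 7 6))^8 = (16)(4 7 9 6 14)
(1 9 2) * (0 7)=(0 7)(1 9 2)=[7, 9, 1, 3, 4, 5, 6, 0, 8, 2]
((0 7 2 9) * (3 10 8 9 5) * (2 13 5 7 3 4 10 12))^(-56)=(0 9 8 10 4 5 13 7 2 12 3)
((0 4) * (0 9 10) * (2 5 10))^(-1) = (0 10 5 2 9 4)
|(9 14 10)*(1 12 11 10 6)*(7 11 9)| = 15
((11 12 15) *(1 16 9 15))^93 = (1 15)(9 12)(11 16)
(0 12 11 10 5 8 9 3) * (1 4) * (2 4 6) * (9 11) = (0 12 9 3)(1 6 2 4)(5 8 11 10) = [12, 6, 4, 0, 1, 8, 2, 7, 11, 3, 5, 10, 9]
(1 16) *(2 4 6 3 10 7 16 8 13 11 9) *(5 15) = (1 8 13 11 9 2 4 6 3 10 7 16)(5 15) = [0, 8, 4, 10, 6, 15, 3, 16, 13, 2, 7, 9, 12, 11, 14, 5, 1]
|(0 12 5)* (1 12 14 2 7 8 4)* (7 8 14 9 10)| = 11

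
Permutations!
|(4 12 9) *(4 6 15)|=|(4 12 9 6 15)|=5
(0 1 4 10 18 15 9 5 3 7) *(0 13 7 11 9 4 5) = (0 1 5 3 11 9)(4 10 18 15)(7 13) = [1, 5, 2, 11, 10, 3, 6, 13, 8, 0, 18, 9, 12, 7, 14, 4, 16, 17, 15]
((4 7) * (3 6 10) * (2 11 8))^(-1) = (2 8 11)(3 10 6)(4 7)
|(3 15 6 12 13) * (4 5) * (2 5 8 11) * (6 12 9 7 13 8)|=12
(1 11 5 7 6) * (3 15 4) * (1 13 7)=(1 11 5)(3 15 4)(6 13 7)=[0, 11, 2, 15, 3, 1, 13, 6, 8, 9, 10, 5, 12, 7, 14, 4]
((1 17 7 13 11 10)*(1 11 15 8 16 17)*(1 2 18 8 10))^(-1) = (1 11 10 15 13 7 17 16 8 18 2)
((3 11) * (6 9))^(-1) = (3 11)(6 9)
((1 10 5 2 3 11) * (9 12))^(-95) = (1 10 5 2 3 11)(9 12)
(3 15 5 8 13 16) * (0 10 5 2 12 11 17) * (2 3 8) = (0 10 5 2 12 11 17)(3 15)(8 13 16) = [10, 1, 12, 15, 4, 2, 6, 7, 13, 9, 5, 17, 11, 16, 14, 3, 8, 0]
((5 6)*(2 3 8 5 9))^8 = ((2 3 8 5 6 9))^8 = (2 8 6)(3 5 9)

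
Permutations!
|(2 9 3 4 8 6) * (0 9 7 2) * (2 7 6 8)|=6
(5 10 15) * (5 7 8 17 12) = (5 10 15 7 8 17 12) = [0, 1, 2, 3, 4, 10, 6, 8, 17, 9, 15, 11, 5, 13, 14, 7, 16, 12]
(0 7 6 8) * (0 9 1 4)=[7, 4, 2, 3, 0, 5, 8, 6, 9, 1]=(0 7 6 8 9 1 4)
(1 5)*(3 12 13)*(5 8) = (1 8 5)(3 12 13) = [0, 8, 2, 12, 4, 1, 6, 7, 5, 9, 10, 11, 13, 3]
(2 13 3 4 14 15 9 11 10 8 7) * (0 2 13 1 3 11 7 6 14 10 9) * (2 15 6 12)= (0 15)(1 3 4 10 8 12 2)(6 14)(7 13 11 9)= [15, 3, 1, 4, 10, 5, 14, 13, 12, 7, 8, 9, 2, 11, 6, 0]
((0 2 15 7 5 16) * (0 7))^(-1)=((0 2 15)(5 16 7))^(-1)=(0 15 2)(5 7 16)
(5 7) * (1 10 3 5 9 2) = (1 10 3 5 7 9 2) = [0, 10, 1, 5, 4, 7, 6, 9, 8, 2, 3]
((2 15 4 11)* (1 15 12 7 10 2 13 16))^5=(1 16 13 11 4 15)(2 12 7 10)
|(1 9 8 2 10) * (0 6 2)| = 7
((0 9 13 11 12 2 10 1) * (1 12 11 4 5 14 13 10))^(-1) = (0 1 2 12 10 9)(4 13 14 5)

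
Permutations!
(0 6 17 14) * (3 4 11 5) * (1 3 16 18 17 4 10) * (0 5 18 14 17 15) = [6, 3, 2, 10, 11, 16, 4, 7, 8, 9, 1, 18, 12, 13, 5, 0, 14, 17, 15] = (0 6 4 11 18 15)(1 3 10)(5 16 14)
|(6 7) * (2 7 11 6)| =|(2 7)(6 11)| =2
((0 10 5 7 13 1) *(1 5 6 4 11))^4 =((0 10 6 4 11 1)(5 7 13))^4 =(0 11 6)(1 4 10)(5 7 13)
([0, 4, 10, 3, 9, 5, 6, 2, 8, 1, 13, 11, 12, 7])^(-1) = [0, 9, 7, 3, 1, 5, 6, 13, 8, 4, 2, 11, 12, 10]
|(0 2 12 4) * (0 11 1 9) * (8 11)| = |(0 2 12 4 8 11 1 9)| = 8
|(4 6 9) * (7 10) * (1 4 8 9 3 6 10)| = |(1 4 10 7)(3 6)(8 9)| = 4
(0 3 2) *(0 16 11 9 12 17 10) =(0 3 2 16 11 9 12 17 10) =[3, 1, 16, 2, 4, 5, 6, 7, 8, 12, 0, 9, 17, 13, 14, 15, 11, 10]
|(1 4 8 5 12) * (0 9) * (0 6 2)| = |(0 9 6 2)(1 4 8 5 12)| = 20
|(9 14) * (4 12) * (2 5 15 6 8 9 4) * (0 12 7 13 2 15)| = 12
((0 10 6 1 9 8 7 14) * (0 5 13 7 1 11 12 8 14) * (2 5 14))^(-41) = (14)(0 9 6 5 12 7 1 10 2 11 13 8)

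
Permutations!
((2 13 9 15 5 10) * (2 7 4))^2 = (2 9 5 7)(4 13 15 10)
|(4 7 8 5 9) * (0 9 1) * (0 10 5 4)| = 6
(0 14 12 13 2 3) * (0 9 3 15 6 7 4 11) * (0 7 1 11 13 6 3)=(0 14 12 6 1 11 7 4 13 2 15 3 9)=[14, 11, 15, 9, 13, 5, 1, 4, 8, 0, 10, 7, 6, 2, 12, 3]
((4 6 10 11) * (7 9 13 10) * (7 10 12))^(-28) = (13)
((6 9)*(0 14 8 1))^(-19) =((0 14 8 1)(6 9))^(-19) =(0 14 8 1)(6 9)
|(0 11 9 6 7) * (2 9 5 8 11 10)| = 6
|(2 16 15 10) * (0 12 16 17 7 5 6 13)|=|(0 12 16 15 10 2 17 7 5 6 13)|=11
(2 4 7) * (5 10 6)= (2 4 7)(5 10 6)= [0, 1, 4, 3, 7, 10, 5, 2, 8, 9, 6]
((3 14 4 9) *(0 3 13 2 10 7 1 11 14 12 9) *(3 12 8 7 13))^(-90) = (14)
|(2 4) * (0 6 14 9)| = 4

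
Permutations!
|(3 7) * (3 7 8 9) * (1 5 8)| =|(1 5 8 9 3)| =5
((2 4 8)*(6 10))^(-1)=(2 8 4)(6 10)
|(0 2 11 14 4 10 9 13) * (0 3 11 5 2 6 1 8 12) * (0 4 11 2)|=12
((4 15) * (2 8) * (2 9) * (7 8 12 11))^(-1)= (2 9 8 7 11 12)(4 15)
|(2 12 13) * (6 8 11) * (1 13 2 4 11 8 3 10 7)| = 8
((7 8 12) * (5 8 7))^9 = ((5 8 12))^9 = (12)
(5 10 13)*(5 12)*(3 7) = (3 7)(5 10 13 12) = [0, 1, 2, 7, 4, 10, 6, 3, 8, 9, 13, 11, 5, 12]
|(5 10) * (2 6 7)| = |(2 6 7)(5 10)| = 6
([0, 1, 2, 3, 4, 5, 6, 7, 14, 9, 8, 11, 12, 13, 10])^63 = [0, 1, 2, 3, 4, 5, 6, 7, 8, 9, 10, 11, 12, 13, 14]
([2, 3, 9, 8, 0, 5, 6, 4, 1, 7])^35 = [0, 8, 2, 1, 4, 5, 6, 7, 3, 9]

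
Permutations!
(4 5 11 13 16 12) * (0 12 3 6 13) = (0 12 4 5 11)(3 6 13 16) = [12, 1, 2, 6, 5, 11, 13, 7, 8, 9, 10, 0, 4, 16, 14, 15, 3]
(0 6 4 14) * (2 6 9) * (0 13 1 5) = [9, 5, 6, 3, 14, 0, 4, 7, 8, 2, 10, 11, 12, 1, 13] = (0 9 2 6 4 14 13 1 5)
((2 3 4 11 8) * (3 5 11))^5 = (2 5 11 8)(3 4)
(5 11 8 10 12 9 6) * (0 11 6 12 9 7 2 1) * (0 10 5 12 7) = (0 11 8 5 6 12)(1 10 9 7 2) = [11, 10, 1, 3, 4, 6, 12, 2, 5, 7, 9, 8, 0]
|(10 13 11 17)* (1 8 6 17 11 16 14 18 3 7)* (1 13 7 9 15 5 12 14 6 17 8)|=|(3 9 15 5 12 14 18)(6 8 17 10 7 13 16)|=7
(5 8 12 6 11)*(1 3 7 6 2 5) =(1 3 7 6 11)(2 5 8 12) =[0, 3, 5, 7, 4, 8, 11, 6, 12, 9, 10, 1, 2]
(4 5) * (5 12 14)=(4 12 14 5)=[0, 1, 2, 3, 12, 4, 6, 7, 8, 9, 10, 11, 14, 13, 5]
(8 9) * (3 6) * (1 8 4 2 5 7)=(1 8 9 4 2 5 7)(3 6)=[0, 8, 5, 6, 2, 7, 3, 1, 9, 4]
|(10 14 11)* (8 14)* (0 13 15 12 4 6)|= 12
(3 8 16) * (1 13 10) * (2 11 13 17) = (1 17 2 11 13 10)(3 8 16) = [0, 17, 11, 8, 4, 5, 6, 7, 16, 9, 1, 13, 12, 10, 14, 15, 3, 2]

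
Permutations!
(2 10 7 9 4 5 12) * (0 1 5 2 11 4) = (0 1 5 12 11 4 2 10 7 9) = [1, 5, 10, 3, 2, 12, 6, 9, 8, 0, 7, 4, 11]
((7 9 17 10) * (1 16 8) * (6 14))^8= (17)(1 8 16)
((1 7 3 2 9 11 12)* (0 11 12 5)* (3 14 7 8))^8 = ((0 11 5)(1 8 3 2 9 12)(7 14))^8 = (14)(0 5 11)(1 3 9)(2 12 8)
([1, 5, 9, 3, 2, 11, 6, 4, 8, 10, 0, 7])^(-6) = (0 11 2)(1 7 9)(4 10 5)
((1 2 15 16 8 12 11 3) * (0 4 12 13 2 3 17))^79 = ((0 4 12 11 17)(1 3)(2 15 16 8 13))^79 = (0 17 11 12 4)(1 3)(2 13 8 16 15)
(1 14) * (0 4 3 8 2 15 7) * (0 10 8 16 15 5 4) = (1 14)(2 5 4 3 16 15 7 10 8) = [0, 14, 5, 16, 3, 4, 6, 10, 2, 9, 8, 11, 12, 13, 1, 7, 15]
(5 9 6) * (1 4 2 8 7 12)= (1 4 2 8 7 12)(5 9 6)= [0, 4, 8, 3, 2, 9, 5, 12, 7, 6, 10, 11, 1]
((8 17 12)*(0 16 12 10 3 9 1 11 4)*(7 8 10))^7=((0 16 12 10 3 9 1 11 4)(7 8 17))^7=(0 11 9 10 16 4 1 3 12)(7 8 17)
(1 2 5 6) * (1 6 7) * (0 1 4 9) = (0 1 2 5 7 4 9) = [1, 2, 5, 3, 9, 7, 6, 4, 8, 0]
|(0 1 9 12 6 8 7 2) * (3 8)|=|(0 1 9 12 6 3 8 7 2)|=9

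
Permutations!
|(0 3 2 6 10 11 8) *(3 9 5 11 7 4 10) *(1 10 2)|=35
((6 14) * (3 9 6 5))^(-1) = (3 5 14 6 9)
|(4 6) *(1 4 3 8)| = |(1 4 6 3 8)| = 5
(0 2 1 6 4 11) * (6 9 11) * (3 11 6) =(0 2 1 9 6 4 3 11) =[2, 9, 1, 11, 3, 5, 4, 7, 8, 6, 10, 0]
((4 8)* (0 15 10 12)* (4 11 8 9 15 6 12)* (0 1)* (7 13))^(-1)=((0 6 12 1)(4 9 15 10)(7 13)(8 11))^(-1)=(0 1 12 6)(4 10 15 9)(7 13)(8 11)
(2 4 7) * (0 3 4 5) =(0 3 4 7 2 5) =[3, 1, 5, 4, 7, 0, 6, 2]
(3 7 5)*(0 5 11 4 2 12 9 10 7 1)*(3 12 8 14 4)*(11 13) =(0 5 12 9 10 7 13 11 3 1)(2 8 14 4) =[5, 0, 8, 1, 2, 12, 6, 13, 14, 10, 7, 3, 9, 11, 4]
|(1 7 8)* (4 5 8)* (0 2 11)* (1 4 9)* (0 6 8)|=21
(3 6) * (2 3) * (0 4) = [4, 1, 3, 6, 0, 5, 2] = (0 4)(2 3 6)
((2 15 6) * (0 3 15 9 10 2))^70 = ((0 3 15 6)(2 9 10))^70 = (0 15)(2 9 10)(3 6)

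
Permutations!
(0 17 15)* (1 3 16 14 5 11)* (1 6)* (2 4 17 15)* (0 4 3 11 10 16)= (0 15 4 17 2 3)(1 11 6)(5 10 16 14)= [15, 11, 3, 0, 17, 10, 1, 7, 8, 9, 16, 6, 12, 13, 5, 4, 14, 2]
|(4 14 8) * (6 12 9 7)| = |(4 14 8)(6 12 9 7)| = 12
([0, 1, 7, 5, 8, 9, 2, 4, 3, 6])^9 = (2 7 4 8 3 5 9 6)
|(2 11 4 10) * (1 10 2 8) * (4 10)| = 6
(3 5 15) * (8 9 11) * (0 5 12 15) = (0 5)(3 12 15)(8 9 11) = [5, 1, 2, 12, 4, 0, 6, 7, 9, 11, 10, 8, 15, 13, 14, 3]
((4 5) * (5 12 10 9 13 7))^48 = (4 5 7 13 9 10 12)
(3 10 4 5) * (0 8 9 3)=(0 8 9 3 10 4 5)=[8, 1, 2, 10, 5, 0, 6, 7, 9, 3, 4]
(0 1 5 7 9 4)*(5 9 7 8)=(0 1 9 4)(5 8)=[1, 9, 2, 3, 0, 8, 6, 7, 5, 4]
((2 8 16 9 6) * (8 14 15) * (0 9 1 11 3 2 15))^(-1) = (0 14 2 3 11 1 16 8 15 6 9)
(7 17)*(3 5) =[0, 1, 2, 5, 4, 3, 6, 17, 8, 9, 10, 11, 12, 13, 14, 15, 16, 7] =(3 5)(7 17)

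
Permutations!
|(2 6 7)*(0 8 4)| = |(0 8 4)(2 6 7)| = 3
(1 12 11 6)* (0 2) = (0 2)(1 12 11 6) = [2, 12, 0, 3, 4, 5, 1, 7, 8, 9, 10, 6, 11]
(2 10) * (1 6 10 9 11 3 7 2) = [0, 6, 9, 7, 4, 5, 10, 2, 8, 11, 1, 3] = (1 6 10)(2 9 11 3 7)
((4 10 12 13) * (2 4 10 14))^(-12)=(14)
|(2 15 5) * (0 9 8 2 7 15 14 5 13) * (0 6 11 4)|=12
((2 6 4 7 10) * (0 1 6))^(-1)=((0 1 6 4 7 10 2))^(-1)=(0 2 10 7 4 6 1)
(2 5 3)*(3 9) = (2 5 9 3) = [0, 1, 5, 2, 4, 9, 6, 7, 8, 3]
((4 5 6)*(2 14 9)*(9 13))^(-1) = ((2 14 13 9)(4 5 6))^(-1) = (2 9 13 14)(4 6 5)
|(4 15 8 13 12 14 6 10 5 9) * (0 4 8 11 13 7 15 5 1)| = 14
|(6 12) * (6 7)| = 3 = |(6 12 7)|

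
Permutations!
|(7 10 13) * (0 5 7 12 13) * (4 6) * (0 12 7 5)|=4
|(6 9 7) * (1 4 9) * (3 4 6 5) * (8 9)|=6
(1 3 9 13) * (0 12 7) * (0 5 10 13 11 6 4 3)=(0 12 7 5 10 13 1)(3 9 11 6 4)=[12, 0, 2, 9, 3, 10, 4, 5, 8, 11, 13, 6, 7, 1]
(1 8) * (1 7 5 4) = [0, 8, 2, 3, 1, 4, 6, 5, 7] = (1 8 7 5 4)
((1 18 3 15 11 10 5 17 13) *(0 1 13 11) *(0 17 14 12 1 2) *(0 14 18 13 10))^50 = ((0 2 14 12 1 13 10 5 18 3 15 17 11))^50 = (0 17 3 5 13 12 2 11 15 18 10 1 14)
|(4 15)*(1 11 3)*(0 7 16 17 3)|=14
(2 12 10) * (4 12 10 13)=(2 10)(4 12 13)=[0, 1, 10, 3, 12, 5, 6, 7, 8, 9, 2, 11, 13, 4]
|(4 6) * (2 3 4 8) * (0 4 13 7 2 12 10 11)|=28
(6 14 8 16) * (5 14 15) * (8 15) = (5 14 15)(6 8 16) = [0, 1, 2, 3, 4, 14, 8, 7, 16, 9, 10, 11, 12, 13, 15, 5, 6]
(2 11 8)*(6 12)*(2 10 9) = (2 11 8 10 9)(6 12) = [0, 1, 11, 3, 4, 5, 12, 7, 10, 2, 9, 8, 6]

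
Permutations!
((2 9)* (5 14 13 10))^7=((2 9)(5 14 13 10))^7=(2 9)(5 10 13 14)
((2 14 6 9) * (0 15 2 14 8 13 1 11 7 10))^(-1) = ((0 15 2 8 13 1 11 7 10)(6 9 14))^(-1) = (0 10 7 11 1 13 8 2 15)(6 14 9)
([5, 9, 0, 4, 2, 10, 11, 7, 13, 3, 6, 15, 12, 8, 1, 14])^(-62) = (0 4 9 14 11 10)(1 15 6 5 2 3)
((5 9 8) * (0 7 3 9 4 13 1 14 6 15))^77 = ((0 7 3 9 8 5 4 13 1 14 6 15))^77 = (0 5 6 9 1 7 4 15 8 14 3 13)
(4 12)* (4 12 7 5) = [0, 1, 2, 3, 7, 4, 6, 5, 8, 9, 10, 11, 12] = (12)(4 7 5)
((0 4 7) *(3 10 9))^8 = (0 7 4)(3 9 10)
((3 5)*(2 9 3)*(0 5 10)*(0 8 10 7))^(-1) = (0 7 3 9 2 5)(8 10)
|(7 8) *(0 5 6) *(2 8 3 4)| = 15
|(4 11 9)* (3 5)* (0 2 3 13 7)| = 6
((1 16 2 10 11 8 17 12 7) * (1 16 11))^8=(1 10 2 16 7 12 17 8 11)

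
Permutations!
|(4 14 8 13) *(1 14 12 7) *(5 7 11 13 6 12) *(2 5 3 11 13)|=|(1 14 8 6 12 13 4 3 11 2 5 7)|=12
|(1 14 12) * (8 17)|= |(1 14 12)(8 17)|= 6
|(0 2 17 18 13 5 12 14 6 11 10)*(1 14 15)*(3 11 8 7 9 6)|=|(0 2 17 18 13 5 12 15 1 14 3 11 10)(6 8 7 9)|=52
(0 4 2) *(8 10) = [4, 1, 0, 3, 2, 5, 6, 7, 10, 9, 8] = (0 4 2)(8 10)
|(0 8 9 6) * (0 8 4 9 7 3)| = |(0 4 9 6 8 7 3)| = 7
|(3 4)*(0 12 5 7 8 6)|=6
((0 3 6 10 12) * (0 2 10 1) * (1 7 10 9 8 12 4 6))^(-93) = ((0 3 1)(2 9 8 12)(4 6 7 10))^(-93) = (2 12 8 9)(4 10 7 6)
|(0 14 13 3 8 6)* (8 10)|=|(0 14 13 3 10 8 6)|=7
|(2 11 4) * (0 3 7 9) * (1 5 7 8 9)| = |(0 3 8 9)(1 5 7)(2 11 4)| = 12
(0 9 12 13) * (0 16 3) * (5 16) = (0 9 12 13 5 16 3) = [9, 1, 2, 0, 4, 16, 6, 7, 8, 12, 10, 11, 13, 5, 14, 15, 3]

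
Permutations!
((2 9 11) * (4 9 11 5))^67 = ((2 11)(4 9 5))^67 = (2 11)(4 9 5)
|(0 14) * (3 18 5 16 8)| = |(0 14)(3 18 5 16 8)| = 10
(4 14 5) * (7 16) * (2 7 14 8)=(2 7 16 14 5 4 8)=[0, 1, 7, 3, 8, 4, 6, 16, 2, 9, 10, 11, 12, 13, 5, 15, 14]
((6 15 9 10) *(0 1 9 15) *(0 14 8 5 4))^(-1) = (15)(0 4 5 8 14 6 10 9 1)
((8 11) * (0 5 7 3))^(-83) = ((0 5 7 3)(8 11))^(-83) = (0 5 7 3)(8 11)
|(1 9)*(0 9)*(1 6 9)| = 2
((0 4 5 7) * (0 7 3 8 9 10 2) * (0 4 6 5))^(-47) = (0 2 9 3 6 4 10 8 5)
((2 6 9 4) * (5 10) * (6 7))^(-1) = (2 4 9 6 7)(5 10)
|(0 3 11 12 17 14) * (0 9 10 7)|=9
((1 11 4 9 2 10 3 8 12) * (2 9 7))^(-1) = (1 12 8 3 10 2 7 4 11)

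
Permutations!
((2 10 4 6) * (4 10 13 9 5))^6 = ((2 13 9 5 4 6))^6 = (13)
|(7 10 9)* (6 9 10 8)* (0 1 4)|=|(10)(0 1 4)(6 9 7 8)|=12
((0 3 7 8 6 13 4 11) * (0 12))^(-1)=(0 12 11 4 13 6 8 7 3)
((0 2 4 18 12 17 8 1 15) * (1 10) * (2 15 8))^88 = ((0 15)(1 8 10)(2 4 18 12 17))^88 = (1 8 10)(2 12 4 17 18)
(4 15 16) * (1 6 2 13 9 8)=(1 6 2 13 9 8)(4 15 16)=[0, 6, 13, 3, 15, 5, 2, 7, 1, 8, 10, 11, 12, 9, 14, 16, 4]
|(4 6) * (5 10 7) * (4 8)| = 3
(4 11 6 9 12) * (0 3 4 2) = (0 3 4 11 6 9 12 2) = [3, 1, 0, 4, 11, 5, 9, 7, 8, 12, 10, 6, 2]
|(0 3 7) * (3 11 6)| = 5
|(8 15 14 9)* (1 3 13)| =|(1 3 13)(8 15 14 9)| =12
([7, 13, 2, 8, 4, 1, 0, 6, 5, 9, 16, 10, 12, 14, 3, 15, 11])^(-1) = (0 6 7)(1 5 8 3 14 13)(10 11 16)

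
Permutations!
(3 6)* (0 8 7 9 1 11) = (0 8 7 9 1 11)(3 6) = [8, 11, 2, 6, 4, 5, 3, 9, 7, 1, 10, 0]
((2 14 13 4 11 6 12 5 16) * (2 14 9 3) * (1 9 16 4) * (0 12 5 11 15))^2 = (0 11 5 15 12 6 4)(1 3 16 13 9 2 14) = ((0 12 11 6 5 4 15)(1 9 3 2 16 14 13))^2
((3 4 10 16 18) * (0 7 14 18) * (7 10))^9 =((0 10 16)(3 4 7 14 18))^9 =(3 18 14 7 4)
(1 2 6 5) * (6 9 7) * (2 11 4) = (1 11 4 2 9 7 6 5) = [0, 11, 9, 3, 2, 1, 5, 6, 8, 7, 10, 4]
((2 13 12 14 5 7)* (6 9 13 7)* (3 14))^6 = (3 12 13 9 6 5 14)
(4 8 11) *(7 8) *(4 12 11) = (4 7 8)(11 12) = [0, 1, 2, 3, 7, 5, 6, 8, 4, 9, 10, 12, 11]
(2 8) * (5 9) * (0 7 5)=(0 7 5 9)(2 8)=[7, 1, 8, 3, 4, 9, 6, 5, 2, 0]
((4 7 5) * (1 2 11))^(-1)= ((1 2 11)(4 7 5))^(-1)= (1 11 2)(4 5 7)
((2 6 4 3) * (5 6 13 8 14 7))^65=(2 8 7 6 3 13 14 5 4)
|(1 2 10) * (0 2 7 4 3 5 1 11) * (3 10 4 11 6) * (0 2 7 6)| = 12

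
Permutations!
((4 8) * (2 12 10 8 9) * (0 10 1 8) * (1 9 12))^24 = ((0 10)(1 8 4 12 9 2))^24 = (12)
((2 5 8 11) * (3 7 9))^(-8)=((2 5 8 11)(3 7 9))^(-8)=(11)(3 7 9)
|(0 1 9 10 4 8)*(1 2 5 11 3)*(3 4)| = |(0 2 5 11 4 8)(1 9 10 3)| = 12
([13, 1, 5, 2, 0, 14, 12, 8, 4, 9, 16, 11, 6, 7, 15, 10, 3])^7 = (16)(0 7 4 13 8)(6 12)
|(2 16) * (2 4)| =|(2 16 4)| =3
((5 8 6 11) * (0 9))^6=(5 6)(8 11)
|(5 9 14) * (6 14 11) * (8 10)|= |(5 9 11 6 14)(8 10)|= 10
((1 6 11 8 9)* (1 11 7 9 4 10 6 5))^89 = (1 5)(4 11 7 10 8 9 6)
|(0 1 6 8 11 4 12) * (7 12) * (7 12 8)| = 8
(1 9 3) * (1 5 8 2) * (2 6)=[0, 9, 1, 5, 4, 8, 2, 7, 6, 3]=(1 9 3 5 8 6 2)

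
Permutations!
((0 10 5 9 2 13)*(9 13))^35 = (0 13 5 10)(2 9)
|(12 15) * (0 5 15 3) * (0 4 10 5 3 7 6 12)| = |(0 3 4 10 5 15)(6 12 7)| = 6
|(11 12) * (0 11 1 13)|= 5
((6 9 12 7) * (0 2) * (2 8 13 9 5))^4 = ((0 8 13 9 12 7 6 5 2))^4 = (0 12 2 9 5 13 6 8 7)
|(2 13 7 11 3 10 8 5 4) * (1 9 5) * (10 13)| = |(1 9 5 4 2 10 8)(3 13 7 11)| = 28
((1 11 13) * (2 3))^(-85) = ((1 11 13)(2 3))^(-85) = (1 13 11)(2 3)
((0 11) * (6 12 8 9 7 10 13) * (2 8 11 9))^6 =((0 9 7 10 13 6 12 11)(2 8))^6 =(0 12 13 7)(6 10 9 11)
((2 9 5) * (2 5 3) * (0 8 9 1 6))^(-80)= (0 2 8 1 9 6 3)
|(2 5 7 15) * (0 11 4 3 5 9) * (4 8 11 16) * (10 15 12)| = |(0 16 4 3 5 7 12 10 15 2 9)(8 11)| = 22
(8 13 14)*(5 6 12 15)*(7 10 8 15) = (5 6 12 7 10 8 13 14 15) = [0, 1, 2, 3, 4, 6, 12, 10, 13, 9, 8, 11, 7, 14, 15, 5]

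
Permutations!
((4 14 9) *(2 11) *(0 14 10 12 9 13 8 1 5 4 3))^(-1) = (0 3 9 12 10 4 5 1 8 13 14)(2 11)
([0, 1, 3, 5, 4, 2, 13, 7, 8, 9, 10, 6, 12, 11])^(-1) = (2 5 3)(6 11 13)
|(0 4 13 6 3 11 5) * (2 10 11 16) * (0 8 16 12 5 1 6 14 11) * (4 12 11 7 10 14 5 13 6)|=10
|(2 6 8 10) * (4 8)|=|(2 6 4 8 10)|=5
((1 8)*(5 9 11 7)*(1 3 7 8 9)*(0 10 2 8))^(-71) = ((0 10 2 8 3 7 5 1 9 11))^(-71) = (0 11 9 1 5 7 3 8 2 10)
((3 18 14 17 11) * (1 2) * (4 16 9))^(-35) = (18)(1 2)(4 16 9)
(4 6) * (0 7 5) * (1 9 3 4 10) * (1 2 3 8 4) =(0 7 5)(1 9 8 4 6 10 2 3) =[7, 9, 3, 1, 6, 0, 10, 5, 4, 8, 2]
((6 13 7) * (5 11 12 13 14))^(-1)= (5 14 6 7 13 12 11)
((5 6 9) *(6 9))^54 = (9)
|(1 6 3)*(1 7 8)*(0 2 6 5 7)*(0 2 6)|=4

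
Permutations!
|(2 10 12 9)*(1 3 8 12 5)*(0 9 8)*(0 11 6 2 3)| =|(0 9 3 11 6 2 10 5 1)(8 12)| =18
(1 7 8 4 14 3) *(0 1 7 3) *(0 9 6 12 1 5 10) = [5, 3, 2, 7, 14, 10, 12, 8, 4, 6, 0, 11, 1, 13, 9] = (0 5 10)(1 3 7 8 4 14 9 6 12)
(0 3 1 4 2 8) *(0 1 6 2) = (0 3 6 2 8 1 4) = [3, 4, 8, 6, 0, 5, 2, 7, 1]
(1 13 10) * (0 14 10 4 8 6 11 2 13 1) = (0 14 10)(2 13 4 8 6 11) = [14, 1, 13, 3, 8, 5, 11, 7, 6, 9, 0, 2, 12, 4, 10]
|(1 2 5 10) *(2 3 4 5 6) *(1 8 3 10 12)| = |(1 10 8 3 4 5 12)(2 6)| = 14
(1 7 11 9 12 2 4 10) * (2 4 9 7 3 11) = [0, 3, 9, 11, 10, 5, 6, 2, 8, 12, 1, 7, 4] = (1 3 11 7 2 9 12 4 10)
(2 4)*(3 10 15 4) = (2 3 10 15 4) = [0, 1, 3, 10, 2, 5, 6, 7, 8, 9, 15, 11, 12, 13, 14, 4]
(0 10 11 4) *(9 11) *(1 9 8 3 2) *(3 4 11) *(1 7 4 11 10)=(0 1 9 3 2 7 4)(8 11 10)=[1, 9, 7, 2, 0, 5, 6, 4, 11, 3, 8, 10]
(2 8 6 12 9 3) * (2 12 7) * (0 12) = (0 12 9 3)(2 8 6 7) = [12, 1, 8, 0, 4, 5, 7, 2, 6, 3, 10, 11, 9]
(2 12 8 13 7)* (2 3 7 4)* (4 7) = (2 12 8 13 7 3 4) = [0, 1, 12, 4, 2, 5, 6, 3, 13, 9, 10, 11, 8, 7]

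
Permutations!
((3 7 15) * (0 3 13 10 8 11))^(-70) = (0 7 13 8)(3 15 10 11)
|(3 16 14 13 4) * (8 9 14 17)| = |(3 16 17 8 9 14 13 4)| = 8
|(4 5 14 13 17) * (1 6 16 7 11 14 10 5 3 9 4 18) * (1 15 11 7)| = |(1 6 16)(3 9 4)(5 10)(11 14 13 17 18 15)| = 6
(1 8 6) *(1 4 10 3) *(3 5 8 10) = (1 10 5 8 6 4 3) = [0, 10, 2, 1, 3, 8, 4, 7, 6, 9, 5]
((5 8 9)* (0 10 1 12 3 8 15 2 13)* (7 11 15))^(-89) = (0 1 3 9 7 15 13 10 12 8 5 11 2)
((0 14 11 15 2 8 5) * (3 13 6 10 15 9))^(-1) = ((0 14 11 9 3 13 6 10 15 2 8 5))^(-1) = (0 5 8 2 15 10 6 13 3 9 11 14)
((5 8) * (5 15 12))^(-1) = ((5 8 15 12))^(-1) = (5 12 15 8)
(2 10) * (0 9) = (0 9)(2 10) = [9, 1, 10, 3, 4, 5, 6, 7, 8, 0, 2]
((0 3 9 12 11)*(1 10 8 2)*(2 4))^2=((0 3 9 12 11)(1 10 8 4 2))^2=(0 9 11 3 12)(1 8 2 10 4)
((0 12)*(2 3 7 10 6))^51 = (0 12)(2 3 7 10 6)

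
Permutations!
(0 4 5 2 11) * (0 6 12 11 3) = [4, 1, 3, 0, 5, 2, 12, 7, 8, 9, 10, 6, 11] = (0 4 5 2 3)(6 12 11)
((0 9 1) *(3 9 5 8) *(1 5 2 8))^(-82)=((0 2 8 3 9 5 1))^(-82)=(0 8 9 1 2 3 5)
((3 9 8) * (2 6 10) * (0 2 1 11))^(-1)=(0 11 1 10 6 2)(3 8 9)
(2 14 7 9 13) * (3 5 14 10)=(2 10 3 5 14 7 9 13)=[0, 1, 10, 5, 4, 14, 6, 9, 8, 13, 3, 11, 12, 2, 7]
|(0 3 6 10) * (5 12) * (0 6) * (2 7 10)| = |(0 3)(2 7 10 6)(5 12)| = 4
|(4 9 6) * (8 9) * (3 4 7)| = |(3 4 8 9 6 7)| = 6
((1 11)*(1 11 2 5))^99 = (11)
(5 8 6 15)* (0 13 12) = (0 13 12)(5 8 6 15) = [13, 1, 2, 3, 4, 8, 15, 7, 6, 9, 10, 11, 0, 12, 14, 5]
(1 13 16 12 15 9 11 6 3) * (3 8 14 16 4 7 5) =[0, 13, 2, 1, 7, 3, 8, 5, 14, 11, 10, 6, 15, 4, 16, 9, 12] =(1 13 4 7 5 3)(6 8 14 16 12 15 9 11)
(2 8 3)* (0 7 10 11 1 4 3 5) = (0 7 10 11 1 4 3 2 8 5) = [7, 4, 8, 2, 3, 0, 6, 10, 5, 9, 11, 1]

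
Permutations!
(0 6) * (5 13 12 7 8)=(0 6)(5 13 12 7 8)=[6, 1, 2, 3, 4, 13, 0, 8, 5, 9, 10, 11, 7, 12]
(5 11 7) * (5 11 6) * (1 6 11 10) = (1 6 5 11 7 10) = [0, 6, 2, 3, 4, 11, 5, 10, 8, 9, 1, 7]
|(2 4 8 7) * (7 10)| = |(2 4 8 10 7)| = 5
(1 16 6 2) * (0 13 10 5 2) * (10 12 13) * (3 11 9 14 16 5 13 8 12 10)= [3, 5, 1, 11, 4, 2, 0, 7, 12, 14, 13, 9, 8, 10, 16, 15, 6]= (0 3 11 9 14 16 6)(1 5 2)(8 12)(10 13)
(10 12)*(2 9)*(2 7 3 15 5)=[0, 1, 9, 15, 4, 2, 6, 3, 8, 7, 12, 11, 10, 13, 14, 5]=(2 9 7 3 15 5)(10 12)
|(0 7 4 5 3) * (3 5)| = 4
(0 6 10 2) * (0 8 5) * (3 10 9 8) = [6, 1, 3, 10, 4, 0, 9, 7, 5, 8, 2] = (0 6 9 8 5)(2 3 10)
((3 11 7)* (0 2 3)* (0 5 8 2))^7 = ((2 3 11 7 5 8))^7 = (2 3 11 7 5 8)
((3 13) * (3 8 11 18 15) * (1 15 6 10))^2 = (1 3 8 18 10 15 13 11 6)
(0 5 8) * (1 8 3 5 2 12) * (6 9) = (0 2 12 1 8)(3 5)(6 9) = [2, 8, 12, 5, 4, 3, 9, 7, 0, 6, 10, 11, 1]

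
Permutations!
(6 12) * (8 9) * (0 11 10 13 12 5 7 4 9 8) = [11, 1, 2, 3, 9, 7, 5, 4, 8, 0, 13, 10, 6, 12] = (0 11 10 13 12 6 5 7 4 9)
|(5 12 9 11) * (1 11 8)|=6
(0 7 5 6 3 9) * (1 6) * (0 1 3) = [7, 6, 2, 9, 4, 3, 0, 5, 8, 1] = (0 7 5 3 9 1 6)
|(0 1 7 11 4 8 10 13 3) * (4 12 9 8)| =10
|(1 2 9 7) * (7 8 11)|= |(1 2 9 8 11 7)|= 6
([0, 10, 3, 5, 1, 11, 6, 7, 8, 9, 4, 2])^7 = [0, 10, 11, 2, 1, 3, 6, 7, 8, 9, 4, 5]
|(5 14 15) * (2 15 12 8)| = |(2 15 5 14 12 8)| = 6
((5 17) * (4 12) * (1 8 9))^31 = ((1 8 9)(4 12)(5 17))^31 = (1 8 9)(4 12)(5 17)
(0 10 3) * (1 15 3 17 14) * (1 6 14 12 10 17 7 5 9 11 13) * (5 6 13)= (0 17 12 10 7 6 14 13 1 15 3)(5 9 11)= [17, 15, 2, 0, 4, 9, 14, 6, 8, 11, 7, 5, 10, 1, 13, 3, 16, 12]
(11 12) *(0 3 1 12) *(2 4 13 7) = (0 3 1 12 11)(2 4 13 7) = [3, 12, 4, 1, 13, 5, 6, 2, 8, 9, 10, 0, 11, 7]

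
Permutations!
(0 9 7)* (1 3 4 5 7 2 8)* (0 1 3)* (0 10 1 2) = (0 9)(1 10)(2 8 3 4 5 7) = [9, 10, 8, 4, 5, 7, 6, 2, 3, 0, 1]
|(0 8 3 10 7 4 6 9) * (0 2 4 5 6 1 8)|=10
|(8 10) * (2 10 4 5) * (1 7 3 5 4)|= 7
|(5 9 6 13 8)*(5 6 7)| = 3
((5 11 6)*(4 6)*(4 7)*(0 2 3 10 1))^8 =((0 2 3 10 1)(4 6 5 11 7))^8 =(0 10 2 1 3)(4 11 6 7 5)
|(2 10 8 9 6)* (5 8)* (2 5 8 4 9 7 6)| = 8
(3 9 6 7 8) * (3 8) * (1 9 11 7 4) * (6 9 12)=(1 12 6 4)(3 11 7)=[0, 12, 2, 11, 1, 5, 4, 3, 8, 9, 10, 7, 6]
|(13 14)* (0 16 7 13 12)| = |(0 16 7 13 14 12)| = 6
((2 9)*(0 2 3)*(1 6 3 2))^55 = ((0 1 6 3)(2 9))^55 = (0 3 6 1)(2 9)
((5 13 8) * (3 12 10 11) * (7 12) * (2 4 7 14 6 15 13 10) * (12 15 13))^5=(15)(3 5 6 11 8 14 10 13)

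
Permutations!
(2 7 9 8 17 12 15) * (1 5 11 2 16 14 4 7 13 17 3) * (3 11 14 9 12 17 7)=(17)(1 5 14 4 3)(2 13 7 12 15 16 9 8 11)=[0, 5, 13, 1, 3, 14, 6, 12, 11, 8, 10, 2, 15, 7, 4, 16, 9, 17]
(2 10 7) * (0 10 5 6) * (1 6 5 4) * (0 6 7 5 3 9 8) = (0 10 5 3 9 8)(1 7 2 4) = [10, 7, 4, 9, 1, 3, 6, 2, 0, 8, 5]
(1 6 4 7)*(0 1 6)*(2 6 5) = (0 1)(2 6 4 7 5) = [1, 0, 6, 3, 7, 2, 4, 5]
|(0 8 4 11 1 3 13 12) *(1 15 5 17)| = |(0 8 4 11 15 5 17 1 3 13 12)| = 11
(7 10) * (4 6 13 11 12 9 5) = (4 6 13 11 12 9 5)(7 10) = [0, 1, 2, 3, 6, 4, 13, 10, 8, 5, 7, 12, 9, 11]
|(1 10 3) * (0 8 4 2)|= 12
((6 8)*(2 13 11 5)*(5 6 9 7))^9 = (2 13 11 6 8 9 7 5)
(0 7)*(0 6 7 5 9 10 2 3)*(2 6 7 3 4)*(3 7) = (0 5 9 10 6 7 3)(2 4) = [5, 1, 4, 0, 2, 9, 7, 3, 8, 10, 6]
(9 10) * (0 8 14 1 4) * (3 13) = [8, 4, 2, 13, 0, 5, 6, 7, 14, 10, 9, 11, 12, 3, 1] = (0 8 14 1 4)(3 13)(9 10)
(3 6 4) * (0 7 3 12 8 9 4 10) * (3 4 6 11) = (0 7 4 12 8 9 6 10)(3 11) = [7, 1, 2, 11, 12, 5, 10, 4, 9, 6, 0, 3, 8]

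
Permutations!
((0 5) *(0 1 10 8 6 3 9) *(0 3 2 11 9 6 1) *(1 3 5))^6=(0 2 10 9 3)(1 11 8 5 6)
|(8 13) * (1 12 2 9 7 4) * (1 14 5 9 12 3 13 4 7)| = 8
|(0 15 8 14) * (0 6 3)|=|(0 15 8 14 6 3)|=6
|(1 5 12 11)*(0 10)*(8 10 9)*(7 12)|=20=|(0 9 8 10)(1 5 7 12 11)|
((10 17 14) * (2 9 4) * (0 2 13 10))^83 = (0 4 17 2 13 14 9 10)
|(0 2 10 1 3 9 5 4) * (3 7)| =9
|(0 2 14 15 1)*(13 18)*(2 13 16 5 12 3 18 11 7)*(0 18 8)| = 14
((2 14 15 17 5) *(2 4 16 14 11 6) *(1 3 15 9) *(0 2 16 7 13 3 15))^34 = (0 16 15 7 2 14 17 13 11 9 5 3 6 1 4)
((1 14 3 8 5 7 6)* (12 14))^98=(1 14 8 7)(3 5 6 12)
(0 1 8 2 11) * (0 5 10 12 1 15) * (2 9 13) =(0 15)(1 8 9 13 2 11 5 10 12) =[15, 8, 11, 3, 4, 10, 6, 7, 9, 13, 12, 5, 1, 2, 14, 0]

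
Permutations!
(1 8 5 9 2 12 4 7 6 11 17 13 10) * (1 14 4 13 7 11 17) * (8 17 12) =(1 17 7 6 12 13 10 14 4 11)(2 8 5 9) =[0, 17, 8, 3, 11, 9, 12, 6, 5, 2, 14, 1, 13, 10, 4, 15, 16, 7]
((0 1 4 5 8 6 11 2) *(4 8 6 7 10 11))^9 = (0 8 10 2 1 7 11)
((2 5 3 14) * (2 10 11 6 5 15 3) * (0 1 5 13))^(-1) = (0 13 6 11 10 14 3 15 2 5 1) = ((0 1 5 2 15 3 14 10 11 6 13))^(-1)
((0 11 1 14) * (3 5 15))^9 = (15)(0 11 1 14)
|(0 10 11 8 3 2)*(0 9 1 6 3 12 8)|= 30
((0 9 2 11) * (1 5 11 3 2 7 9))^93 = ((0 1 5 11)(2 3)(7 9))^93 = (0 1 5 11)(2 3)(7 9)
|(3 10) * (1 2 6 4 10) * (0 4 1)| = 12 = |(0 4 10 3)(1 2 6)|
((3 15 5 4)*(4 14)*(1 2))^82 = ((1 2)(3 15 5 14 4))^82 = (3 5 4 15 14)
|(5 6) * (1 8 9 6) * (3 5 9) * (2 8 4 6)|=|(1 4 6 9 2 8 3 5)|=8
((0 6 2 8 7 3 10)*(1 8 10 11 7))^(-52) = ((0 6 2 10)(1 8)(3 11 7))^(-52) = (3 7 11)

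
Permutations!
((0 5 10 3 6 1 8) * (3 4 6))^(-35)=(10)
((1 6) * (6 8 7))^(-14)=(1 7)(6 8)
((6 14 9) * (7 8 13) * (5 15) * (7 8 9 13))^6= (15)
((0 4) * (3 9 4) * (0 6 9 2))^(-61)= (0 2 3)(4 9 6)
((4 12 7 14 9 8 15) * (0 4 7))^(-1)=(0 12 4)(7 15 8 9 14)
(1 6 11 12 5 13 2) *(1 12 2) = [0, 6, 12, 3, 4, 13, 11, 7, 8, 9, 10, 2, 5, 1] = (1 6 11 2 12 5 13)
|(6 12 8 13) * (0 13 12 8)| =|(0 13 6 8 12)| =5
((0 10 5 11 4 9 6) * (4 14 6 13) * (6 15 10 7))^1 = ((0 7 6)(4 9 13)(5 11 14 15 10))^1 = (0 7 6)(4 9 13)(5 11 14 15 10)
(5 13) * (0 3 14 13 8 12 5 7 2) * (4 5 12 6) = [3, 1, 0, 14, 5, 8, 4, 2, 6, 9, 10, 11, 12, 7, 13] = (0 3 14 13 7 2)(4 5 8 6)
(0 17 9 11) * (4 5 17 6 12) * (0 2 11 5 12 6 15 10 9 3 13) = [15, 1, 11, 13, 12, 17, 6, 7, 8, 5, 9, 2, 4, 0, 14, 10, 16, 3] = (0 15 10 9 5 17 3 13)(2 11)(4 12)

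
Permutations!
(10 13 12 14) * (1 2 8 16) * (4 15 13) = (1 2 8 16)(4 15 13 12 14 10) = [0, 2, 8, 3, 15, 5, 6, 7, 16, 9, 4, 11, 14, 12, 10, 13, 1]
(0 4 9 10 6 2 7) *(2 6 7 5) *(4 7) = (0 7)(2 5)(4 9 10) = [7, 1, 5, 3, 9, 2, 6, 0, 8, 10, 4]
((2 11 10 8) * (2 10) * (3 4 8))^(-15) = ((2 11)(3 4 8 10))^(-15) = (2 11)(3 4 8 10)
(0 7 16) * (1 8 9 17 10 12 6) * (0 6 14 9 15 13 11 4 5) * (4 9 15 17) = (0 7 16 6 1 8 17 10 12 14 15 13 11 9 4 5) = [7, 8, 2, 3, 5, 0, 1, 16, 17, 4, 12, 9, 14, 11, 15, 13, 6, 10]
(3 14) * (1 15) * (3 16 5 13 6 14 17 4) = (1 15)(3 17 4)(5 13 6 14 16) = [0, 15, 2, 17, 3, 13, 14, 7, 8, 9, 10, 11, 12, 6, 16, 1, 5, 4]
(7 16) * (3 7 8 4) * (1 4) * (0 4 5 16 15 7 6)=(0 4 3 6)(1 5 16 8)(7 15)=[4, 5, 2, 6, 3, 16, 0, 15, 1, 9, 10, 11, 12, 13, 14, 7, 8]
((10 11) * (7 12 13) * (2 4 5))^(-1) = ((2 4 5)(7 12 13)(10 11))^(-1) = (2 5 4)(7 13 12)(10 11)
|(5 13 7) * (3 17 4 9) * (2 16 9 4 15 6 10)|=|(2 16 9 3 17 15 6 10)(5 13 7)|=24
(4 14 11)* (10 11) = [0, 1, 2, 3, 14, 5, 6, 7, 8, 9, 11, 4, 12, 13, 10] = (4 14 10 11)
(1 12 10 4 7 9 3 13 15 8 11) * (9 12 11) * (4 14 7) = (1 11)(3 13 15 8 9)(7 12 10 14) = [0, 11, 2, 13, 4, 5, 6, 12, 9, 3, 14, 1, 10, 15, 7, 8]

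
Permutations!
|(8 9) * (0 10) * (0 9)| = |(0 10 9 8)| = 4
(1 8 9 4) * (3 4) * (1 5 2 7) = (1 8 9 3 4 5 2 7) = [0, 8, 7, 4, 5, 2, 6, 1, 9, 3]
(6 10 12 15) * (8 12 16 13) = (6 10 16 13 8 12 15) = [0, 1, 2, 3, 4, 5, 10, 7, 12, 9, 16, 11, 15, 8, 14, 6, 13]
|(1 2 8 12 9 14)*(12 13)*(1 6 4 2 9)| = |(1 9 14 6 4 2 8 13 12)| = 9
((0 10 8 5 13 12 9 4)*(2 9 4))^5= ((0 10 8 5 13 12 4)(2 9))^5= (0 12 5 10 4 13 8)(2 9)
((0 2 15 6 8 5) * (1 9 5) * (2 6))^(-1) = (0 5 9 1 8 6)(2 15)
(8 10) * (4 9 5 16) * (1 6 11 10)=[0, 6, 2, 3, 9, 16, 11, 7, 1, 5, 8, 10, 12, 13, 14, 15, 4]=(1 6 11 10 8)(4 9 5 16)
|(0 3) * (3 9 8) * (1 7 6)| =|(0 9 8 3)(1 7 6)| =12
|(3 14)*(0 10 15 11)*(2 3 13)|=|(0 10 15 11)(2 3 14 13)|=4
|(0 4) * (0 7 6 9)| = |(0 4 7 6 9)| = 5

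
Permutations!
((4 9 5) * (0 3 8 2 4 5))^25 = ((0 3 8 2 4 9))^25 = (0 3 8 2 4 9)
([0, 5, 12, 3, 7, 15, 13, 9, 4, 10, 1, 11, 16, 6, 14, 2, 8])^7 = [0, 4, 10, 3, 2, 7, 13, 12, 15, 16, 8, 11, 1, 6, 14, 9, 5]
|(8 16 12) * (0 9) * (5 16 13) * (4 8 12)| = |(0 9)(4 8 13 5 16)| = 10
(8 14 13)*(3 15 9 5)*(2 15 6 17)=[0, 1, 15, 6, 4, 3, 17, 7, 14, 5, 10, 11, 12, 8, 13, 9, 16, 2]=(2 15 9 5 3 6 17)(8 14 13)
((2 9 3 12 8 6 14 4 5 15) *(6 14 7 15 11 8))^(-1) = (2 15 7 6 12 3 9)(4 14 8 11 5)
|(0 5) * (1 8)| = |(0 5)(1 8)| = 2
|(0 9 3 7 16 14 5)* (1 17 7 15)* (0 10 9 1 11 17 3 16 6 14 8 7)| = 24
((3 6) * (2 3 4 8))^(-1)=((2 3 6 4 8))^(-1)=(2 8 4 6 3)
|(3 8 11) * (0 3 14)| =|(0 3 8 11 14)| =5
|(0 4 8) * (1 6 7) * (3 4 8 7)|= 10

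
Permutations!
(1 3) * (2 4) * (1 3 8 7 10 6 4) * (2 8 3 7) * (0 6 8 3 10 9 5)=(0 6 4 3 7 9 5)(1 10 8 2)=[6, 10, 1, 7, 3, 0, 4, 9, 2, 5, 8]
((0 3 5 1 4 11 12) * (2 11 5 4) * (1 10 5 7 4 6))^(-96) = (0 6 2 12 3 1 11)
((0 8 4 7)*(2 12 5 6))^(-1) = ((0 8 4 7)(2 12 5 6))^(-1) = (0 7 4 8)(2 6 5 12)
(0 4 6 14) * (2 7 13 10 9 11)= [4, 1, 7, 3, 6, 5, 14, 13, 8, 11, 9, 2, 12, 10, 0]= (0 4 6 14)(2 7 13 10 9 11)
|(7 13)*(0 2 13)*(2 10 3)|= 6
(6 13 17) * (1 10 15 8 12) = [0, 10, 2, 3, 4, 5, 13, 7, 12, 9, 15, 11, 1, 17, 14, 8, 16, 6] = (1 10 15 8 12)(6 13 17)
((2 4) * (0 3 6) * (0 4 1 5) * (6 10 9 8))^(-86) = ((0 3 10 9 8 6 4 2 1 5))^(-86) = (0 8 1 10 4)(2 3 6 5 9)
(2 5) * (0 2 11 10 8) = (0 2 5 11 10 8) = [2, 1, 5, 3, 4, 11, 6, 7, 0, 9, 8, 10]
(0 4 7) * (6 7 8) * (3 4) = (0 3 4 8 6 7) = [3, 1, 2, 4, 8, 5, 7, 0, 6]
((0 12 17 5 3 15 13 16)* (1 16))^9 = (17)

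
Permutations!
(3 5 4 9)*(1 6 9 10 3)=[0, 6, 2, 5, 10, 4, 9, 7, 8, 1, 3]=(1 6 9)(3 5 4 10)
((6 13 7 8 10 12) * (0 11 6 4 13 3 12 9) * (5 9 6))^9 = (0 11 5 9)(3 12 4 13 7 8 10 6)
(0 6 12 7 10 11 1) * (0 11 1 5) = (0 6 12 7 10 1 11 5) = [6, 11, 2, 3, 4, 0, 12, 10, 8, 9, 1, 5, 7]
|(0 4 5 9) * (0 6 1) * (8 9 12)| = 8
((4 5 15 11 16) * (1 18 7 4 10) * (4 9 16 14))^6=((1 18 7 9 16 10)(4 5 15 11 14))^6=(18)(4 5 15 11 14)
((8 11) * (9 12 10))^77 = (8 11)(9 10 12)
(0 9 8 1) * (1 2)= (0 9 8 2 1)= [9, 0, 1, 3, 4, 5, 6, 7, 2, 8]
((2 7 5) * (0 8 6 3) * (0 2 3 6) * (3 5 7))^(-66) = ((0 8)(2 3))^(-66) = (8)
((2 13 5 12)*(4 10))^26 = ((2 13 5 12)(4 10))^26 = (2 5)(12 13)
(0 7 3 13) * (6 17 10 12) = (0 7 3 13)(6 17 10 12) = [7, 1, 2, 13, 4, 5, 17, 3, 8, 9, 12, 11, 6, 0, 14, 15, 16, 10]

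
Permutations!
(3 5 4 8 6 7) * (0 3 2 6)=[3, 1, 6, 5, 8, 4, 7, 2, 0]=(0 3 5 4 8)(2 6 7)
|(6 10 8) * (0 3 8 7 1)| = |(0 3 8 6 10 7 1)| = 7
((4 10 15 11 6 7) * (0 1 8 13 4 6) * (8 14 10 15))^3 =((0 1 14 10 8 13 4 15 11)(6 7))^3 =(0 10 4)(1 8 15)(6 7)(11 14 13)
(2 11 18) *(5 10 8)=(2 11 18)(5 10 8)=[0, 1, 11, 3, 4, 10, 6, 7, 5, 9, 8, 18, 12, 13, 14, 15, 16, 17, 2]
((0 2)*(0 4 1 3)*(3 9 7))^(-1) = ((0 2 4 1 9 7 3))^(-1) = (0 3 7 9 1 4 2)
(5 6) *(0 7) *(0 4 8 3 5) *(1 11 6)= (0 7 4 8 3 5 1 11 6)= [7, 11, 2, 5, 8, 1, 0, 4, 3, 9, 10, 6]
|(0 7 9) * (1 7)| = 4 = |(0 1 7 9)|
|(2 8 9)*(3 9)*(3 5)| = 5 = |(2 8 5 3 9)|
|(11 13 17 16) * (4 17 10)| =6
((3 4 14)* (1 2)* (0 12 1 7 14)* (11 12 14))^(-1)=((0 14 3 4)(1 2 7 11 12))^(-1)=(0 4 3 14)(1 12 11 7 2)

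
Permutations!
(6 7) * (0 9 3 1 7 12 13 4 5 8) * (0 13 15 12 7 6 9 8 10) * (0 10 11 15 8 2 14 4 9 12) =(0 2 14 4 5 11 15)(1 6 7 12 8 13 9 3) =[2, 6, 14, 1, 5, 11, 7, 12, 13, 3, 10, 15, 8, 9, 4, 0]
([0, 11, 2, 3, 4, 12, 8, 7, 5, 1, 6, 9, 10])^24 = (5 8 6 10 12)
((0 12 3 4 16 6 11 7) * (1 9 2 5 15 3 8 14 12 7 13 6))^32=((0 7)(1 9 2 5 15 3 4 16)(6 11 13)(8 14 12))^32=(16)(6 13 11)(8 12 14)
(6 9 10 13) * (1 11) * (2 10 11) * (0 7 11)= [7, 2, 10, 3, 4, 5, 9, 11, 8, 0, 13, 1, 12, 6]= (0 7 11 1 2 10 13 6 9)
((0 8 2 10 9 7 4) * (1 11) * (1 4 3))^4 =(0 9 11 2 3)(1 8 7 4 10)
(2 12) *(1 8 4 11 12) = (1 8 4 11 12 2) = [0, 8, 1, 3, 11, 5, 6, 7, 4, 9, 10, 12, 2]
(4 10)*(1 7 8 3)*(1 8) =(1 7)(3 8)(4 10) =[0, 7, 2, 8, 10, 5, 6, 1, 3, 9, 4]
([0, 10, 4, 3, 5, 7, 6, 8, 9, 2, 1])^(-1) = [0, 10, 9, 3, 2, 4, 6, 5, 7, 8, 1]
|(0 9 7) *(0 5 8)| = 5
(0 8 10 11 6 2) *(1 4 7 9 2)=(0 8 10 11 6 1 4 7 9 2)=[8, 4, 0, 3, 7, 5, 1, 9, 10, 2, 11, 6]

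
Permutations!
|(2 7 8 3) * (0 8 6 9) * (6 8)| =|(0 6 9)(2 7 8 3)| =12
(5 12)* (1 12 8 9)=[0, 12, 2, 3, 4, 8, 6, 7, 9, 1, 10, 11, 5]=(1 12 5 8 9)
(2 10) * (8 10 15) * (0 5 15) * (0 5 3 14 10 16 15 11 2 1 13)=(0 3 14 10 1 13)(2 5 11)(8 16 15)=[3, 13, 5, 14, 4, 11, 6, 7, 16, 9, 1, 2, 12, 0, 10, 8, 15]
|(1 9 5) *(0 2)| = 6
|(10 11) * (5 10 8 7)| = 5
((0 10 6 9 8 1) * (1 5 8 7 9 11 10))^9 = (11)(0 1)(5 8)(7 9)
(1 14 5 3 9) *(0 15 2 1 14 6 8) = [15, 6, 1, 9, 4, 3, 8, 7, 0, 14, 10, 11, 12, 13, 5, 2] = (0 15 2 1 6 8)(3 9 14 5)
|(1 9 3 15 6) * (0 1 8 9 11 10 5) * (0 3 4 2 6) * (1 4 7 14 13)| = 15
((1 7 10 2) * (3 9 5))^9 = ((1 7 10 2)(3 9 5))^9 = (1 7 10 2)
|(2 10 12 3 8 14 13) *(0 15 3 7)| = 10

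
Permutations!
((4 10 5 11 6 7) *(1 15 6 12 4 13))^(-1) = ((1 15 6 7 13)(4 10 5 11 12))^(-1) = (1 13 7 6 15)(4 12 11 5 10)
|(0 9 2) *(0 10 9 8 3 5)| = |(0 8 3 5)(2 10 9)| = 12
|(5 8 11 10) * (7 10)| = |(5 8 11 7 10)| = 5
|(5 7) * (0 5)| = 3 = |(0 5 7)|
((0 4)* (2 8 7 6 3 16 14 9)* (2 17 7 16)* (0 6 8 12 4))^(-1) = (2 3 6 4 12)(7 17 9 14 16 8)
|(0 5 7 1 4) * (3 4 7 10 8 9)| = |(0 5 10 8 9 3 4)(1 7)| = 14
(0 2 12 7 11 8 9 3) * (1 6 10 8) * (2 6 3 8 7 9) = (0 6 10 7 11 1 3)(2 12 9 8) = [6, 3, 12, 0, 4, 5, 10, 11, 2, 8, 7, 1, 9]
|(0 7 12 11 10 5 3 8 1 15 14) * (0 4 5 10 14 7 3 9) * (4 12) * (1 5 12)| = 35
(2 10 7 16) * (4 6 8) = (2 10 7 16)(4 6 8) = [0, 1, 10, 3, 6, 5, 8, 16, 4, 9, 7, 11, 12, 13, 14, 15, 2]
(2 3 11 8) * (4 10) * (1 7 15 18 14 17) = [0, 7, 3, 11, 10, 5, 6, 15, 2, 9, 4, 8, 12, 13, 17, 18, 16, 1, 14] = (1 7 15 18 14 17)(2 3 11 8)(4 10)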